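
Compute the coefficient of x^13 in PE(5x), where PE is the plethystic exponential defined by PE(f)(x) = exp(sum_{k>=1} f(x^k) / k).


With f(x) = 5x, the exponent is sum_{k>=1} 5 x^k / k = 5 * (-ln(1 - x)). Exponentiating:
PE(5x) = exp(-5 ln(1 - x)) = 1/(1 - x)^5.
By the negative binomial expansion, [x^n] 1/(1 - x)^5 = C(n + 4, 4).
For n = 13: C(17, 4) = 2380.

2380


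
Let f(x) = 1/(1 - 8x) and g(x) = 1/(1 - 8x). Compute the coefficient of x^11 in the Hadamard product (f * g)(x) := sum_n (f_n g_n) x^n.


f has coefficients f_k = 8^k and g has coefficients g_k = 8^k, so the Hadamard product has coefficient (f*g)_k = 8^k * 8^k = 64^k.
For k = 11: 64^11 = 73786976294838206464.

73786976294838206464


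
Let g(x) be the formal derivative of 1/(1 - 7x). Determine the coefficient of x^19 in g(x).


Differentiate termwise: d/dx sum_{k>=0} 7^k x^k = sum_{k>=1} k 7^k x^(k-1) = sum_{j>=0} (j+1) 7^(j+1) x^j.
Equivalently, d/dx [1/(1 - 7x)] = 7/(1 - 7x)^2.
For j = 19: 20 * 7^20 = 20 * 79792266297612001 = 1595845325952240020.

1595845325952240020


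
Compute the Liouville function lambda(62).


The Liouville function is lambda(k) = (-1)^Omega(k), where Omega(k) counts the prime factors of k with multiplicity.
Factoring: 62 = 2 * 31, so Omega(62) = 2.
lambda(62) = (-1)^2 = 1.

1


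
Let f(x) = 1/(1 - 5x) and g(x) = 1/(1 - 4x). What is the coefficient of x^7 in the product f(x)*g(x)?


The coefficient of x^n in f*g is the Cauchy product: sum_{k=0}^{n} a^k * b^(n-k).
With a=5, b=4, n=7:
sum_{k=0}^{7} 5^k * 4^(7-k)
= 325089

325089


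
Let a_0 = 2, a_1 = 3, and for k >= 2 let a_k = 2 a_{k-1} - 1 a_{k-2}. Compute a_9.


Iterating the recurrence forward:
a_0 = 2
a_1 = 3
a_2 = 2*3 - 1*2 = 4
a_3 = 2*4 - 1*3 = 5
a_4 = 2*5 - 1*4 = 6
a_5 = 2*6 - 1*5 = 7
a_6 = 2*7 - 1*6 = 8
a_7 = 2*8 - 1*7 = 9
a_8 = 2*9 - 1*8 = 10
a_9 = 2*10 - 1*9 = 11
So a_9 = 11.

11


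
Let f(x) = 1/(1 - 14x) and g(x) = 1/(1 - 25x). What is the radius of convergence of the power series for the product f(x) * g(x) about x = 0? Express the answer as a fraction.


The radius of 1/(1 - 14x) is 1/14 (nearest singularity at x = 1/14), and the radius of 1/(1 - 25x) is 1/25.
The product f(x)*g(x) = 1/((1 - 14x)(1 - 25x)) has singularities at both 1/14 and 1/25, so its radius of convergence is the distance to the nearest one:
min(1/14, 1/25) = 1/25.

1/25


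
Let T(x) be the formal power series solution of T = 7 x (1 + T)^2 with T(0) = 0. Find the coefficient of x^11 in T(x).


Apply the Lagrange inversion formula: if T = 7 x * phi(T) with phi(t) = (1 + t)^2, then [x^n] T = 7^n * (1/n) [t^(n-1)] phi(t)^n = 7^n * (1/n) [t^(n-1)] (1 + t)^(2n) = 7^n * (1/n) C(2n, n-1).
Using the identity C(2n, n-1) = C(2n, n) * n / (n+1), the unscaled factor equals C(2n, n) / (n+1) = C_n, the n-th Catalan number.
For n = 11: C_11 = C(22, 11) / 12 = 705432/12 = 58786.
With the 7^11 = 1977326743 factor, the coefficient is 1977326743 * 58786 = 116239129913998.

116239129913998


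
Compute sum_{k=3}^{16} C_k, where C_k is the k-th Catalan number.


C_3 through C_16: 5, 14, 42, 132, 429, 1430, 4862, 16796, 58786, 208012, 742900, 2674440, 9694845, 35357670
Sum = 5 + 14 + 42 + 132 + 429 + 1430 + 4862 + 16796 + 58786 + 208012 + 742900 + 2674440 + 9694845 + 35357670
= 48760363

48760363


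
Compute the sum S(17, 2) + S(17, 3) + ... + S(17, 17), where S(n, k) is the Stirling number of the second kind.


By definition, S(n, k) counts partitions of an n-set into exactly k nonempty blocks.
Computing row n = 17 for k = 2..17:
S(17, k): 65535, 21457825, 694337290, 5652751651, 17505749898, 25708104786, 20415995028, 9528822303, 2758334150, 512060978, 62022324, 4910178, 249900, 7820, 136, 1
Sum = 82864869803.

82864869803


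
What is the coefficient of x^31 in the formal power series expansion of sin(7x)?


The Maclaurin series is sin(t) = sum_{k>=0} (-1)^k t^(2k+1) / (2k+1)!, so substituting t = 7x, only odd powers of x are nonzero, with coefficient of x^(2k+1) equal to (-1)^k 7^(2k+1) / (2k+1)!.
Write 31 = 2*15 + 1, giving the coefficient (-1)^15 * 7^31 / 31! = -157775382034845806615042743/8222838654177922817725562880000000 = -65712362363534280139543/3424755790994553443450880000000.

-65712362363534280139543/3424755790994553443450880000000


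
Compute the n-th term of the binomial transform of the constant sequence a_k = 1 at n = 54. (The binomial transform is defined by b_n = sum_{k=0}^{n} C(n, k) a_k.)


With a_k = 1 for all k, b_n = sum_{k=0}^{n} C(n, k) = 2^n by the binomial theorem.
For n = 54: 2^54 = 18014398509481984.

18014398509481984


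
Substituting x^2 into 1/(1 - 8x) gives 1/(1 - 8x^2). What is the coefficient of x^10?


The coefficient of x^(2m) in 1/(1 - 8x^2) is 8^m.
With n = 10 = 2*5, the coefficient is 8^5 = 32768.

32768


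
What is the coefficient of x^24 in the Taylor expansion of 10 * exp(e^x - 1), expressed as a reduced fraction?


exp(e^x - 1) = sum_{k>=0} Bell_k x^k / k!, where Bell_k is the k-th Bell number.
So the coefficient of x^24 is 10 * Bell_24 / 24!.
Computing: Bell_24 = 445958869294805289 and 24! = 620448401733239439360000, giving
10 * 445958869294805289/620448401733239439360000 = 148652956431601763/20681613391107981312000.

148652956431601763/20681613391107981312000


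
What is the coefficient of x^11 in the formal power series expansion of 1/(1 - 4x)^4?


The general identity 1/(1 - c x)^r = sum_{k>=0} c^k C(k + r - 1, r - 1) x^k follows by substituting y = c x into 1/(1 - y)^r = sum_{k>=0} C(k + r - 1, r - 1) y^k.
For c = 4, r = 4, k = 11:
4^11 * C(14, 3) = 4194304 * 364 = 1526726656.

1526726656


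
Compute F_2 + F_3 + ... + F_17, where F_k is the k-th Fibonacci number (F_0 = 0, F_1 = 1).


Use the identity sum_{k=0}^{N} F_k = F_{N+2} - 1 (which follows from F_{k+2} - F_{k+1} = F_k). Then
sum_{k=2}^{17} F_k = (F_{19} - 1) - (F_{3} - 1) = F_{19} - F_{3}.
Computing: F_{19} = 4181, F_{3} = 2, so
Sum = 4181 - 2 = 4179.

4179


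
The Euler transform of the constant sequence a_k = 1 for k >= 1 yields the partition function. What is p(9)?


The Euler transform converts the sequence a_k = 1 into the number of integer partitions.
Using the recurrence or dynamic programming:
p(9) = 30

30


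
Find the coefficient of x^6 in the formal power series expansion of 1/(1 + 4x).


Write 1/(1 + c x) = 1/(1 - (-c) x) and apply the geometric-series identity
1/(1 - y) = sum_{k>=0} y^k to get 1/(1 + c x) = sum_{k>=0} (-c)^k x^k.
So the coefficient of x^k is (-c)^k = (-1)^k * c^k.
Here c = 4 and k = 6:
(-4)^6 = 1 * 4096 = 4096

4096


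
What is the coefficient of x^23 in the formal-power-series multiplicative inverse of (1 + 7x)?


The inverse is 1/(1 + 7x). Apply the geometric identity 1/(1 - y) = sum_{k>=0} y^k with y = -7x:
1/(1 + 7x) = sum_{k>=0} (-7)^k x^k.
So the coefficient of x^23 is (-7)^23 = -27368747340080916343.

-27368747340080916343


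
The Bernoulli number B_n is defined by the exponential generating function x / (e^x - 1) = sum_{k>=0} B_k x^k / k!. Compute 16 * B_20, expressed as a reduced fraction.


Bernoulli numbers can also be computed recursively via B_0 = 1 and sum_{j=0}^{m} C(m+1, j) B_j = 0 for m >= 1. Odd-index Bernoulli numbers vanish for k >= 3.
Computing B_20 = -174611/330, so 16 * B_20 = 16 * -174611/330 = -1396888/165.

-1396888/165


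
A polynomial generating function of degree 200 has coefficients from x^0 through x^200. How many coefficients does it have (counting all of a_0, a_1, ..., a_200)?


A polynomial of degree 200 takes the form a_0 + a_1 x + ... + a_200 x^200.
The number of coefficients is 200 + 1 = 201.

201


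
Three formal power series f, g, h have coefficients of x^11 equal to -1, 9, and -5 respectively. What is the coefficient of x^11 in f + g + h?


Series addition is componentwise:
-1 + 9 + -5
= 3

3


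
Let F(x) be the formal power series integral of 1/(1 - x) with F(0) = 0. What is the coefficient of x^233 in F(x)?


1/(1 - x) = sum_{k>=0} x^k. Integrating termwise and using F(0) = 0 gives
F(x) = sum_{k>=0} x^(k+1) / (k+1) = sum_{m>=1} x^m / m = -ln(1 - x).
So the coefficient of x^233 is 1/233 = 1/233.

1/233


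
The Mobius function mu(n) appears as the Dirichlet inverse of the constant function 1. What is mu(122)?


122 = 2 * 61 (all distinct primes).
mu(122) = (-1)^2 = 1

1


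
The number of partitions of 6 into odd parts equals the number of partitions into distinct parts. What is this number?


Computing partitions of 6 into odd parts (1, 3, 5, ...):
Using the generating function prod_{k>=0} 1/(1-x^(2k+1)),
the count is 4

4


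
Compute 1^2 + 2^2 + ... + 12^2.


This power sum has a closed form given by Faulhaber's formula
sum_{k=1}^{m} k^p = (1 / (p + 1)) * sum_{j=0}^{p} C(p + 1, j) B_j m^(p + 1 - j),
but for small m direct computation is fastest:
1 + 4 + 9 + 16 + 25 + 36 + 49 + 64 + 81 + 100 + 121 + 144 = 650.

650


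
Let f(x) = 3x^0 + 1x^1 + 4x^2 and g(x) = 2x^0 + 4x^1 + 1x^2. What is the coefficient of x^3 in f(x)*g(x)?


Cauchy product at x^3:
1*1 + 4*4
= 17

17


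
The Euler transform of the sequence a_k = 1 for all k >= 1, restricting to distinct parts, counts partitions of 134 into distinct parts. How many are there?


Partitions of 134 into distinct parts can be computed via generating function.
Product (1+x)(1+x^2)(1+x^3)...
The coefficient of x^134 = 6240974

6240974


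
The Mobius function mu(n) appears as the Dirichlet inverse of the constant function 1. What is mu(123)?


123 = 3 * 41 (all distinct primes).
mu(123) = (-1)^2 = 1

1


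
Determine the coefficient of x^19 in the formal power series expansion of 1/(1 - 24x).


The geometric series identity gives 1/(1 - c x) = sum_{k>=0} c^k x^k, so the coefficient of x^k is c^k.
Here c = 24 and k = 19.
Computing: 24^19 = 167499529910025153071284224

167499529910025153071284224


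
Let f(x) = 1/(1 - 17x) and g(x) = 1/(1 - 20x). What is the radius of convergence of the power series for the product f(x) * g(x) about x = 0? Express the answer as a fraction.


The radius of 1/(1 - 17x) is 1/17 (nearest singularity at x = 1/17), and the radius of 1/(1 - 20x) is 1/20.
The product f(x)*g(x) = 1/((1 - 17x)(1 - 20x)) has singularities at both 1/17 and 1/20, so its radius of convergence is the distance to the nearest one:
min(1/17, 1/20) = 1/20.

1/20


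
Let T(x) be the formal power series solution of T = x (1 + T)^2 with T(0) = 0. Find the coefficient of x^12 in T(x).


Apply the Lagrange inversion formula: if T = x * phi(T) with phi(t) = (1 + t)^2, then [x^n] T = (1/n) [t^(n-1)] phi(t)^n = (1/n) [t^(n-1)] (1 + t)^(2n) = (1/n) C(2n, n-1).
Using the identity C(2n, n-1) = C(2n, n) * n / (n+1), the unscaled factor equals C(2n, n) / (n+1) = C_n, the n-th Catalan number.
For n = 12: C_12 = C(24, 12) / 13 = 2704156/13 = 208012 = 208012.

208012


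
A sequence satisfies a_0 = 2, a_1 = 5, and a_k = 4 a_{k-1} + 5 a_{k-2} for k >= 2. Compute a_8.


The characteristic equation is t^2 - 4 t - 5 = 0, with roots r_1 = 5 and r_2 = -1 (so c_1 = r_1 + r_2, c_2 = -r_1 r_2 as required).
One can use the closed form a_n = A r_1^n + B r_2^n, but direct iteration is more reliable:
a_0 = 2, a_1 = 5, a_2 = 30, a_3 = 145, a_4 = 730, a_5 = 3645, a_6 = 18230, a_7 = 91145, a_8 = 455730.
So a_8 = 455730.

455730


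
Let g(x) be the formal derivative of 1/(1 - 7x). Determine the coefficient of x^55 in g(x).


Differentiate termwise: d/dx sum_{k>=0} 7^k x^k = sum_{k>=1} k 7^k x^(k-1) = sum_{j>=0} (j+1) 7^(j+1) x^j.
Equivalently, d/dx [1/(1 - 7x)] = 7/(1 - 7x)^2.
For j = 55: 56 * 7^56 = 56 * 211587613802425391637729361787678676290060193601 = 11848906372935821931712844260110005872243370841656.

11848906372935821931712844260110005872243370841656


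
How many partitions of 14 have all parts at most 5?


Using the generating function (1-x)^(-1)(1-x^2)^(-1)...(1-x^5)^(-1),
the coefficient of x^14 counts these restricted partitions.
Result = 70

70


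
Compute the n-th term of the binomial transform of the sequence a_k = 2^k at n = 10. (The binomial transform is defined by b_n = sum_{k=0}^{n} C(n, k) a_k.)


With a_k = 2^k, b_n = sum_{k=0}^{n} C(n, k) 2^k = (1 + 2)^n by the binomial theorem.
For n = 10: (1 + 2)^10 = 3^10 = 59049.

59049


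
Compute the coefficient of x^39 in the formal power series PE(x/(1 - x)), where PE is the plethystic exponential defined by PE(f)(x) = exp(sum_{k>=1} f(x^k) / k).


For f(x) = x/(1 - x) we have
sum_{k>=1} f(x^k) / k = sum_{k>=1} (1/k) * x^k / (1 - x^k) = sum_{k, m >= 1} x^(k m) / k,
which after exponentiating simplifies to
PE(x/(1 - x)) = prod_{k>=1} 1 / (1 - x^k).
This is the generating function for the partition function p(n), so the coefficient of x^39 is p(39).
Computing p(39) by dynamic programming over parts 1, 2, ..., 39: p(39) = 31185.

31185


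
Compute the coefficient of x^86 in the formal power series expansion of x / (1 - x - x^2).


Let f(x) = sum_{k>=0} a_k x^k. Multiplying f(x) * (1 - x - x^2) = x and matching coefficients gives a_0 = 0, a_1 = 1, and a_k = a_{k-1} + a_{k-2} for k >= 2. These are the Fibonacci numbers F_k.
Iterating from F_0 = 0, F_1 = 1:
F_0=0, F_1=1, F_2=1, F_3=2, F_4=3, F_5=5, F_6=8, F_7=13, F_8=21, F_9=34, ...
F_86 = 420196140727489673.

420196140727489673


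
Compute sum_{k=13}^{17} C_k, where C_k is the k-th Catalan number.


C_13 through C_17: 742900, 2674440, 9694845, 35357670, 129644790
Sum = 742900 + 2674440 + 9694845 + 35357670 + 129644790
= 178114645

178114645


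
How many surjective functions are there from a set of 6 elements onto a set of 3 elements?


By inclusion-exclusion on which target elements are missed, the number of surjections from an n-set onto a k-set is
surj(n, k) = sum_{j=0}^{k} (-1)^j C(k, j) (k - j)^n.
Equivalently surj(n, k) = k! * S(n, k), where S(n, k) is the Stirling number of the second kind.
For n = 6, k = 3:
S(6, 3) = 90, so
surj = 3! * 90 = 6 * 90 = 540.

540


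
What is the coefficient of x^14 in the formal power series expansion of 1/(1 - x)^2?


The expansion 1/(1 - x)^r = sum_{k>=0} C(k + r - 1, r - 1) x^k follows from the multiset / negative-binomial theorem (or from repeated differentiation of the geometric series).
For r = 2 and k = 14:
C(15, 1) = 1307674368000 / (1 * 87178291200) = 15.

15


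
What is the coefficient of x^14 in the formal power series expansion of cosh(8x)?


The Maclaurin series is cosh(t) = sum_{m>=0} t^(2m) / (2m)!, so substituting t = 8x, only even powers of x are nonzero, with coefficient of x^(2m) equal to 8^(2m) / (2m)!.
For x^14 the coefficient is 8^14/14! = 4398046511104/87178291200 = 2147483648/42567525.

2147483648/42567525


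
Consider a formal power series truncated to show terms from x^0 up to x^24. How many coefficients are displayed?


From x^0 to x^24 inclusive, the count is 24 - 0 + 1 = 25.

25


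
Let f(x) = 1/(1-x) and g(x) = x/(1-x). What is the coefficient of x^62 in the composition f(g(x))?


First simplify the composition: f(g(x)) = 1/(1 - x/(1-x)) = (1-x)/((1-x) - x) = (1-x)/(1-2x).
Now extract the coefficient. Write (1-x)/(1-2x) = 1/(1-2x) - x/(1-2x).
The coefficient of x^n in 1/(1-2x) is 2^n, and in x/(1-2x) is 2^(n-1) (for n >= 1).
So the coefficient of x^62 is 2^62 - 2^61 = 4611686018427387904 - 2305843009213693952 = 2305843009213693952.

2305843009213693952


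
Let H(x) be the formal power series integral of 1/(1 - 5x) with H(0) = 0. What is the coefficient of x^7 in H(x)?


1/(1 - 5x) = sum_{k>=0} 5^k x^k. Integrating termwise with H(0) = 0:
H(x) = sum_{k>=0} 5^k x^(k+1) / (k+1) = sum_{m>=1} 5^(m-1) x^m / m.
For m = 7: 5^6/7 = 15625/7 = 15625/7.

15625/7


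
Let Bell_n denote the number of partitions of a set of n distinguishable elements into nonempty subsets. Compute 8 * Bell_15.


Bell_15 can be computed from the Bell triangle or from Dobinski's identity Bell_n = (1/e) * sum_{k>=0} k^n / k!.
Computing Bell_15 = 1382958545.
Then 8 * 1382958545 = 11063668360.

11063668360


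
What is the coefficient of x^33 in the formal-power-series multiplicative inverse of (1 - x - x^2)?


Let the inverse be f(x) = sum_{k>=0} a_k x^k. From f(x) * (1 - x - x^2) = 1 and matching coefficients:
 x^0: a_0 = 1.
 x^1: a_1 - a_0 = 0, so a_1 = 1.
 x^k (k >= 2): a_k - a_{k-1} - a_{k-2} = 0, i.e. a_k = a_{k-1} + a_{k-2}.
This is the Fibonacci-type recurrence shifted so that a_0 = a_1 = 1.
Iterating: a_0=1, a_1=1, a_2=2, a_3=3, a_4=5, a_5=8, a_6=13, a_7=21, a_8=34, a_9=55, ...
a_33 = 5702887.

5702887


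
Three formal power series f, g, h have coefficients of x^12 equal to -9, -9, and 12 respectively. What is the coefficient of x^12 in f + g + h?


Series addition is componentwise:
-9 + -9 + 12
= -6

-6


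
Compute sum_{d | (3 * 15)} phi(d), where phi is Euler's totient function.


First, 3 * 15 = 45. One classical identity is sum_{d | n} phi(d) = n (each k in [1, n] has a unique gcd with n, and among the k's with gcd(k, n) = n/d there are phi(d) of them). So the sum equals 45. We also verify directly:
Divisors of 45: 1, 3, 5, 9, 15, 45.
phi values: 1, 2, 4, 6, 8, 24.
Sum = 45.

45


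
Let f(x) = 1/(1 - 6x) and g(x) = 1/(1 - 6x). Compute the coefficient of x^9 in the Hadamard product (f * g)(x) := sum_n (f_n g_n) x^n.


f has coefficients f_k = 6^k and g has coefficients g_k = 6^k, so the Hadamard product has coefficient (f*g)_k = 6^k * 6^k = 36^k.
For k = 9: 36^9 = 101559956668416.

101559956668416


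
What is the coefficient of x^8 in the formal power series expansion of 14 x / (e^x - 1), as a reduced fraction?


The exponential generating function for Bernoulli numbers is
x / (e^x - 1) = sum_{k>=0} B_k x^k / k!.
So the coefficient of x^8 in 14 x / (e^x - 1) is 14 B_8 / 8!.
Computing: B_8 = -1/30, 8! = 40320, giving
14 * -1/30 / 40320 = -1/86400.

-1/86400


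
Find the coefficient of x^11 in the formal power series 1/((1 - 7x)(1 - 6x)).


By partial fractions or Cauchy convolution:
The coefficient equals sum_{k=0}^{11} 7^k * 6^(11-k).
= 11664504865

11664504865


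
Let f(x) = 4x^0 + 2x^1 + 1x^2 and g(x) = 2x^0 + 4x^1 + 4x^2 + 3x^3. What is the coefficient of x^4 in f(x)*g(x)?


Cauchy product at x^4:
2*3 + 1*4
= 10

10


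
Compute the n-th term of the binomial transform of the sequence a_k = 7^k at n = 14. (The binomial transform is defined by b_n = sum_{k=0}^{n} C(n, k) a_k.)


With a_k = 7^k, b_n = sum_{k=0}^{n} C(n, k) 7^k = (1 + 7)^n by the binomial theorem.
For n = 14: (1 + 7)^14 = 8^14 = 4398046511104.

4398046511104


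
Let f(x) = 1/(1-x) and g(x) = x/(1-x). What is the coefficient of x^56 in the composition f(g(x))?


First simplify the composition: f(g(x)) = 1/(1 - x/(1-x)) = (1-x)/((1-x) - x) = (1-x)/(1-2x).
Now extract the coefficient. Write (1-x)/(1-2x) = 1/(1-2x) - x/(1-2x).
The coefficient of x^n in 1/(1-2x) is 2^n, and in x/(1-2x) is 2^(n-1) (for n >= 1).
So the coefficient of x^56 is 2^56 - 2^55 = 72057594037927936 - 36028797018963968 = 36028797018963968.

36028797018963968


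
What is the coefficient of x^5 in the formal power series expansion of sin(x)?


The Maclaurin series is sin(t) = sum_{k>=0} (-1)^k t^(2k+1) / (2k+1)!, so substituting t = x, only odd powers of x are nonzero, with coefficient of x^(2k+1) equal to (-1)^k / (2k+1)!.
Write 5 = 2*2 + 1, giving the coefficient (-1)^2 / 5! = 1/120 = 1/120.

1/120


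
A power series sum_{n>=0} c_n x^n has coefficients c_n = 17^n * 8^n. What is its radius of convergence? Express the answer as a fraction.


By the root test (Cauchy-Hadamard), the radius is R = 1 / limsup_n |c_n|^(1/n).
Here |c_n|^(1/n) = (17^n * 8^n)^(1/n) = 17 * 8 = 136 for all n.
So R = 1/136 = 1/136.

1/136


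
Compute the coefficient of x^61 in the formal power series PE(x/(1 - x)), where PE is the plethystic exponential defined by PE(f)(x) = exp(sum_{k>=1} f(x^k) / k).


For f(x) = x/(1 - x) we have
sum_{k>=1} f(x^k) / k = sum_{k>=1} (1/k) * x^k / (1 - x^k) = sum_{k, m >= 1} x^(k m) / k,
which after exponentiating simplifies to
PE(x/(1 - x)) = prod_{k>=1} 1 / (1 - x^k).
This is the generating function for the partition function p(n), so the coefficient of x^61 is p(61).
Computing p(61) by dynamic programming over parts 1, 2, ..., 61: p(61) = 1121505.

1121505


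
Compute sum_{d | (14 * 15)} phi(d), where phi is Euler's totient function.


First, 14 * 15 = 210. One classical identity is sum_{d | n} phi(d) = n (each k in [1, n] has a unique gcd with n, and among the k's with gcd(k, n) = n/d there are phi(d) of them). So the sum equals 210. We also verify directly:
Divisors of 210: 1, 2, 3, 5, 6, 7, 10, 14, 15, 21, 30, 35, 42, 70, 105, 210.
phi values: 1, 1, 2, 4, 2, 6, 4, 6, 8, 12, 8, 24, 12, 24, 48, 48.
Sum = 210.

210


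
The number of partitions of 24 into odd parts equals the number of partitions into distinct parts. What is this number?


Computing partitions of 24 into odd parts (1, 3, 5, ...):
Using the generating function prod_{k>=0} 1/(1-x^(2k+1)),
the count is 122

122


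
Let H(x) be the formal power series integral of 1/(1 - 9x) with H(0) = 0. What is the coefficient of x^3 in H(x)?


1/(1 - 9x) = sum_{k>=0} 9^k x^k. Integrating termwise with H(0) = 0:
H(x) = sum_{k>=0} 9^k x^(k+1) / (k+1) = sum_{m>=1} 9^(m-1) x^m / m.
For m = 3: 9^2/3 = 81/3 = 27.

27


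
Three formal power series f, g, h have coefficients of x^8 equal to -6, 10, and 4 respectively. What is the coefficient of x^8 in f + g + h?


Series addition is componentwise:
-6 + 10 + 4
= 8

8


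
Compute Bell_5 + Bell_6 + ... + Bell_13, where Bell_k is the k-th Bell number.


Recall Bell_k counts set partitions of a k-set (with Bell_0 = 1 by convention).
Bell_5 through Bell_13: 52, 203, 877, 4140, 21147, 115975, 678570, 4213597, 27644437
Sum = 52 + 203 + 877 + 4140 + 21147 + 115975 + 678570 + 4213597 + 27644437 = 32678998.

32678998


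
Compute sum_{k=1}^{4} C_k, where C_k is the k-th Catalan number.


C_1 through C_4: 1, 2, 5, 14
Sum = 1 + 2 + 5 + 14
= 22

22


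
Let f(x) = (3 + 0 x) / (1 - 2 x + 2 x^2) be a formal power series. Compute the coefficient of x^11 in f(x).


Write f(x) = sum_{k>=0} a_k x^k. Multiplying both sides by 1 - 2 x + 2 x^2 gives
(1 - 2 x + 2 x^2) sum_{k>=0} a_k x^k = 3 + 0 x.
Matching coefficients:
 x^0: a_0 = 3
 x^1: a_1 - 2 a_0 = 0  =>  a_1 = 2*3 + 0 = 6
 x^k (k >= 2): a_k = 2 a_{k-1} - 2 a_{k-2}.
Iterating: a_2 = 6, a_3 = 0, a_4 = -12, a_5 = -24, a_6 = -24, a_7 = 0, a_8 = 48, a_9 = 96, a_10 = 96, a_11 = 0.
So the coefficient of x^11 is 0.

0


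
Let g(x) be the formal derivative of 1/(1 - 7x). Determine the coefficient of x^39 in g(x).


Differentiate termwise: d/dx sum_{k>=0} 7^k x^k = sum_{k>=1} k 7^k x^(k-1) = sum_{j>=0} (j+1) 7^(j+1) x^j.
Equivalently, d/dx [1/(1 - 7x)] = 7/(1 - 7x)^2.
For j = 39: 40 * 7^40 = 40 * 6366805760909027985741435139224001 = 254672230436361119429657405568960040.

254672230436361119429657405568960040


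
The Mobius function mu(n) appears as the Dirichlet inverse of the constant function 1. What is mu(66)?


66 = 2 * 3 * 11 (all distinct primes).
mu(66) = (-1)^3 = -1

-1


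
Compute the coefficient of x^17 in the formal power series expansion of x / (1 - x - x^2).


Let f(x) = sum_{k>=0} a_k x^k. Multiplying f(x) * (1 - x - x^2) = x and matching coefficients gives a_0 = 0, a_1 = 1, and a_k = a_{k-1} + a_{k-2} for k >= 2. These are the Fibonacci numbers F_k.
Iterating from F_0 = 0, F_1 = 1:
F_0=0, F_1=1, F_2=1, F_3=2, F_4=3, F_5=5, F_6=8, F_7=13, F_8=21, F_9=34, ...
F_17 = 1597.

1597


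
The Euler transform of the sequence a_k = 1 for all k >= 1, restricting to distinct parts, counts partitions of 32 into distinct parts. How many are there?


Partitions of 32 into distinct parts can be computed via generating function.
Product (1+x)(1+x^2)(1+x^3)...
The coefficient of x^32 = 390

390


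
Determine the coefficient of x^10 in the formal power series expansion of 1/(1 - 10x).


The geometric series identity gives 1/(1 - c x) = sum_{k>=0} c^k x^k, so the coefficient of x^k is c^k.
Here c = 10 and k = 10.
Computing: 10^10 = 10000000000

10000000000


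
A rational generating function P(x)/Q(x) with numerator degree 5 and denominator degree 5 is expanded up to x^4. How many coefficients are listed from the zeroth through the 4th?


Expanding up to x^4 gives the coefficients for x^0, x^1, ..., x^4.
That is 4 + 1 = 5 coefficients in total.

5


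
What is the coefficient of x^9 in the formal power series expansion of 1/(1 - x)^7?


The expansion 1/(1 - x)^r = sum_{k>=0} C(k + r - 1, r - 1) x^k follows from the multiset / negative-binomial theorem (or from repeated differentiation of the geometric series).
For r = 7 and k = 9:
C(15, 6) = 1307674368000 / (720 * 362880) = 5005.

5005


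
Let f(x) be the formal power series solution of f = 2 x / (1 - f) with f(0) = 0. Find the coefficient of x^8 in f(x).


Apply Lagrange inversion: f = 2 x * phi(f) with phi(t) = 1/(1 - t), so
[x^n] f = 2^n * (1/n) [t^(n-1)] phi(t)^n = 2^n * (1/n) [t^(n-1)] (1 - t)^(-n) = 2^n * (1/n) C(2n - 2, n - 1) = 2^n * C_{n-1}.
For n = 8: C_7 = C(14, 7) / 8 = 3432/8 = 429.
With the 2^8 = 256 factor, the coefficient is 256 * 429 = 109824.

109824


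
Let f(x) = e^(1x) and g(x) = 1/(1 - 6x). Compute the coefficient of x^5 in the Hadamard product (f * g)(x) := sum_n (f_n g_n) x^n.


Expanding: f_k = 1^k/k! (from e^(1x)) and g_k = 6^k (from 1/(1 - 6x)). So the Hadamard coefficient (f * g)_k = 1^k 6^k / k! = (6)^k / k!.
For k = 5: 6^5/5! = 7776/120 = 324/5.

324/5


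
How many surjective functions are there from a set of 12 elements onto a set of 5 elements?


By inclusion-exclusion on which target elements are missed, the number of surjections from an n-set onto a k-set is
surj(n, k) = sum_{j=0}^{k} (-1)^j C(k, j) (k - j)^n.
Equivalently surj(n, k) = k! * S(n, k), where S(n, k) is the Stirling number of the second kind.
For n = 12, k = 5:
S(12, 5) = 1379400, so
surj = 5! * 1379400 = 120 * 1379400 = 165528000.

165528000


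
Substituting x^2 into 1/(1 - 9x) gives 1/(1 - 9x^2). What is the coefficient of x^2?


The coefficient of x^(2m) in 1/(1 - 9x^2) is 9^m.
With n = 2 = 2*1, the coefficient is 9^1 = 9.

9


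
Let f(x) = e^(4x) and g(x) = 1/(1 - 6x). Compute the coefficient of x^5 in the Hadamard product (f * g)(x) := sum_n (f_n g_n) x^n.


Expanding: f_k = 4^k/k! (from e^(4x)) and g_k = 6^k (from 1/(1 - 6x)). So the Hadamard coefficient (f * g)_k = 4^k 6^k / k! = (24)^k / k!.
For k = 5: 24^5/5! = 7962624/120 = 331776/5.

331776/5


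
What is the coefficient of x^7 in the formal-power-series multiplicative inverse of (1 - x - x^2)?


Let the inverse be f(x) = sum_{k>=0} a_k x^k. From f(x) * (1 - x - x^2) = 1 and matching coefficients:
 x^0: a_0 = 1.
 x^1: a_1 - a_0 = 0, so a_1 = 1.
 x^k (k >= 2): a_k - a_{k-1} - a_{k-2} = 0, i.e. a_k = a_{k-1} + a_{k-2}.
This is the Fibonacci-type recurrence shifted so that a_0 = a_1 = 1.
Iterating: a_0=1, a_1=1, a_2=2, a_3=3, a_4=5, a_5=8, a_6=13, a_7=21
a_7 = 21.

21


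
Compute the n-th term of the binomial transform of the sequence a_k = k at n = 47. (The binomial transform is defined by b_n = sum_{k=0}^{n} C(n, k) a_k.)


With a_k = k, b_n = sum_{k=0}^{n} C(n, k) k. Using k * C(n, k) = n * C(n-1, k-1) gives b_n = n * sum_{k>=1} C(n-1, k-1) = n * 2^(n-1).
For n = 47: 47 * 2^46 = 47 * 70368744177664 = 3307330976350208.

3307330976350208


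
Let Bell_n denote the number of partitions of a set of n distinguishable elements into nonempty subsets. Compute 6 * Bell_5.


Bell_5 can be computed from the Bell triangle or from Dobinski's identity Bell_n = (1/e) * sum_{k>=0} k^n / k!.
Computing Bell_5 = 52.
Then 6 * 52 = 312.

312


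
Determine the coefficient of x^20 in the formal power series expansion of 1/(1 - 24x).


The geometric series identity gives 1/(1 - c x) = sum_{k>=0} c^k x^k, so the coefficient of x^k is c^k.
Here c = 24 and k = 20.
Computing: 24^20 = 4019988717840603673710821376

4019988717840603673710821376


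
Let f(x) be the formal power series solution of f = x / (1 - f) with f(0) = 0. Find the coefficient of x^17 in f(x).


Apply Lagrange inversion: f = x * phi(f) with phi(t) = 1/(1 - t), so
[x^n] f = (1/n) [t^(n-1)] phi(t)^n = (1/n) [t^(n-1)] (1 - t)^(-n) = (1/n) C(2n - 2, n - 1) = C_{n-1}.
For n = 17: C_16 = C(32, 16) / 17 = 601080390/17 = 35357670 = 35357670.

35357670


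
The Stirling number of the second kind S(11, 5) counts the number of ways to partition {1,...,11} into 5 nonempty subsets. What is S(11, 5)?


Using the explicit formula S(n,k) = (1/k!) sum_{j=0}^{k} (-1)^(k-j) C(k,j) j^n:
S(11, 5) = 246730
Equivalently, S(n,k) is n! times the coefficient of x^n in the EGF (e^x - 1)^k / k!.

246730


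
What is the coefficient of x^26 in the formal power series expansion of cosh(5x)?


The Maclaurin series is cosh(t) = sum_{m>=0} t^(2m) / (2m)!, so substituting t = 5x, only even powers of x are nonzero, with coefficient of x^(2m) equal to 5^(2m) / (2m)!.
For x^26 the coefficient is 5^26/26! = 1490116119384765625/403291461126605635584000000 = 95367431640625/25810653512102760677376.

95367431640625/25810653512102760677376


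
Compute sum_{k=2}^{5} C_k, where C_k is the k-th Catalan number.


C_2 through C_5: 2, 5, 14, 42
Sum = 2 + 5 + 14 + 42
= 63

63


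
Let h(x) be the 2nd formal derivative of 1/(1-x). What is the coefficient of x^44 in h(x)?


Differentiating 2 times: d^2/dx^2 [1/(1-x)] = 2!/(1-x)^3.
The expansion 1/(1-x)^3 = sum_{k>=0} C(k+2, 2) x^k, so the coefficient of x^n in 2!/(1-x)^3 is 2! * C(n+2, 2).
For n = 44: 2 * C(46, 2) = 2 * 1035 = 2070

2070


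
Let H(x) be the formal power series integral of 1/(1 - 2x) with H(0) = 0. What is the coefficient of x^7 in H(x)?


1/(1 - 2x) = sum_{k>=0} 2^k x^k. Integrating termwise with H(0) = 0:
H(x) = sum_{k>=0} 2^k x^(k+1) / (k+1) = sum_{m>=1} 2^(m-1) x^m / m.
For m = 7: 2^6/7 = 64/7 = 64/7.

64/7


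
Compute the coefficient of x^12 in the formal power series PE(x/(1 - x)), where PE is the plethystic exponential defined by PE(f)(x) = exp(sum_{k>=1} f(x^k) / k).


For f(x) = x/(1 - x) we have
sum_{k>=1} f(x^k) / k = sum_{k>=1} (1/k) * x^k / (1 - x^k) = sum_{k, m >= 1} x^(k m) / k,
which after exponentiating simplifies to
PE(x/(1 - x)) = prod_{k>=1} 1 / (1 - x^k).
This is the generating function for the partition function p(n), so the coefficient of x^12 is p(12).
Computing p(12) by dynamic programming over parts 1, 2, ..., 12: p(12) = 77.

77


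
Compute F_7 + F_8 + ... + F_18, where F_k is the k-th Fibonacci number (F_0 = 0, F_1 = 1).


Use the identity sum_{k=0}^{N} F_k = F_{N+2} - 1 (which follows from F_{k+2} - F_{k+1} = F_k). Then
sum_{k=7}^{18} F_k = (F_{20} - 1) - (F_{8} - 1) = F_{20} - F_{8}.
Computing: F_{20} = 6765, F_{8} = 21, so
Sum = 6765 - 21 = 6744.

6744


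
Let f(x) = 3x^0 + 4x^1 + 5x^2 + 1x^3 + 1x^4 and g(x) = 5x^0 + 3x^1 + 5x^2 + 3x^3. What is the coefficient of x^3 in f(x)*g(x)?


Cauchy product at x^3:
3*3 + 4*5 + 5*3 + 1*5
= 49

49


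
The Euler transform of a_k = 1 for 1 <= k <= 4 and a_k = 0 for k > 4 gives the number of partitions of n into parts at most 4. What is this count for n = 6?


Partitions of 6 into parts at most 4:
Using generating function (1-x)^(-1)(1-x^2)^(-1)...(1-x^4)^(-1),
the coefficient of x^6 = 9

9


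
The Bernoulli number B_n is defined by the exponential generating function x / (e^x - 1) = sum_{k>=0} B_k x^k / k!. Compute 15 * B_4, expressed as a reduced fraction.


Bernoulli numbers can also be computed recursively via B_0 = 1 and sum_{j=0}^{m} C(m+1, j) B_j = 0 for m >= 1. Odd-index Bernoulli numbers vanish for k >= 3.
Computing B_4 = -1/30, so 15 * B_4 = 15 * -1/30 = -1/2.

-1/2


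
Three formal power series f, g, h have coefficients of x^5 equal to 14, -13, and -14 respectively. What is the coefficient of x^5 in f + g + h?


Series addition is componentwise:
14 + -13 + -14
= -13

-13


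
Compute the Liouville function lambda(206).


The Liouville function is lambda(k) = (-1)^Omega(k), where Omega(k) counts the prime factors of k with multiplicity.
Factoring: 206 = 2 * 103, so Omega(206) = 2.
lambda(206) = (-1)^2 = 1.

1


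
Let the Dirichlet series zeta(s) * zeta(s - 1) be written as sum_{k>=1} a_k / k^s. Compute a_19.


Convolution gives a_k = sum_{d | k} d * 1 = sum_{d | k} d = sigma(k), the sum of positive divisors of k.
For k = 19, the divisors are 1, 19, so
sigma(19) = 1 + 19 = 20.

20


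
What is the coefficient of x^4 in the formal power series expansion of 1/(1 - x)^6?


The expansion 1/(1 - x)^r = sum_{k>=0} C(k + r - 1, r - 1) x^k follows from the multiset / negative-binomial theorem (or from repeated differentiation of the geometric series).
For r = 6 and k = 4:
C(9, 5) = 362880 / (120 * 24) = 126.

126


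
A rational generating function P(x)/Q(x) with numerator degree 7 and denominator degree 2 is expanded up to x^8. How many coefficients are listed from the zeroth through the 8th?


Expanding up to x^8 gives the coefficients for x^0, x^1, ..., x^8.
That is 8 + 1 = 9 coefficients in total.

9


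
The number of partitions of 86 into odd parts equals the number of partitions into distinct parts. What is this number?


Computing partitions of 86 into odd parts (1, 3, 5, ...):
Using the generating function prod_{k>=0} 1/(1-x^(2k+1)),
the count is 133184

133184


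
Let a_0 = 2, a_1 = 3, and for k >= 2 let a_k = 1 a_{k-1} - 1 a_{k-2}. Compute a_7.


Iterating the recurrence forward:
a_0 = 2
a_1 = 3
a_2 = 1*3 - 1*2 = 1
a_3 = 1*1 - 1*3 = -2
a_4 = 1*-2 - 1*1 = -3
a_5 = 1*-3 - 1*-2 = -1
a_6 = 1*-1 - 1*-3 = 2
a_7 = 1*2 - 1*-1 = 3
So a_7 = 3.

3


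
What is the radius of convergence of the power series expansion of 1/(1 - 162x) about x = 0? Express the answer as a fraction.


Expanding 1/(1 - 162x) = sum_{k>=0} 162^k x^k, the series converges when |162x| < 1, i.e., |x| < 1/162.
So the radius of convergence is 1/162 = 1/162.

1/162


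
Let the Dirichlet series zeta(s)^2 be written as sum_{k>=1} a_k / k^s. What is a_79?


The Dirichlet convolution of the constant function 1 with itself gives (1 * 1)(k) = sum_{d | k} 1 = d(k), the number of positive divisors of k.
Since zeta(s) = sum_{k>=1} 1/k^s, we have zeta(s)^2 = sum_{k>=1} d(k)/k^s, so a_k = d(k).
For k = 79: the divisors are 1, 79.
Count = 2.

2


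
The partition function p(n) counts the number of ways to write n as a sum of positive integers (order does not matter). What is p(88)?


Using the generating function prod_{k>=1} 1/(1-x^k), we compute p(88).
By dynamic programming over parts 1 through 88:
p(88) = 44108109

44108109


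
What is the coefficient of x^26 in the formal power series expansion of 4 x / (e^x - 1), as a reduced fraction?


The exponential generating function for Bernoulli numbers is
x / (e^x - 1) = sum_{k>=0} B_k x^k / k!.
So the coefficient of x^26 in 4 x / (e^x - 1) is 4 B_26 / 26!.
Computing: B_26 = 8553103/6, 26! = 403291461126605635584000000, giving
4 * 8553103/6 / 403291461126605635584000000 = 657931/46533630129992957952000000.

657931/46533630129992957952000000


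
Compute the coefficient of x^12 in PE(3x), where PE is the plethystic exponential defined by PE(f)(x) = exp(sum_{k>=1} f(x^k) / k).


With f(x) = 3x, the exponent is sum_{k>=1} 3 x^k / k = 3 * (-ln(1 - x)). Exponentiating:
PE(3x) = exp(-3 ln(1 - x)) = 1/(1 - x)^3.
By the negative binomial expansion, [x^n] 1/(1 - x)^3 = C(n + 2, 2).
For n = 12: C(14, 2) = 91.

91


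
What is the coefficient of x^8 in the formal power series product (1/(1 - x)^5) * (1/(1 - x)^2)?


Combine the factors: (1/(1 - x)^5) * (1/(1 - x)^2) = 1/(1 - x)^7.
Then use 1/(1 - x)^r = sum_{k>=0} C(k + r - 1, r - 1) x^k with r = 7 and k = 8:
C(14, 6) = 3003.

3003


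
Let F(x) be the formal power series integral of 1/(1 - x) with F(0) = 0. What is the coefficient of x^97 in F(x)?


1/(1 - x) = sum_{k>=0} x^k. Integrating termwise and using F(0) = 0 gives
F(x) = sum_{k>=0} x^(k+1) / (k+1) = sum_{m>=1} x^m / m = -ln(1 - x).
So the coefficient of x^97 is 1/97 = 1/97.

1/97


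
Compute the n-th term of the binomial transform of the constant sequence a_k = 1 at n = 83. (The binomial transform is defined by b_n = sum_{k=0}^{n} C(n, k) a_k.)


With a_k = 1 for all k, b_n = sum_{k=0}^{n} C(n, k) = 2^n by the binomial theorem.
For n = 83: 2^83 = 9671406556917033397649408.

9671406556917033397649408


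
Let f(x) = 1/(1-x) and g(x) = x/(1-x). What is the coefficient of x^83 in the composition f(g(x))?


First simplify the composition: f(g(x)) = 1/(1 - x/(1-x)) = (1-x)/((1-x) - x) = (1-x)/(1-2x).
Now extract the coefficient. Write (1-x)/(1-2x) = 1/(1-2x) - x/(1-2x).
The coefficient of x^n in 1/(1-2x) is 2^n, and in x/(1-2x) is 2^(n-1) (for n >= 1).
So the coefficient of x^83 is 2^83 - 2^82 = 9671406556917033397649408 - 4835703278458516698824704 = 4835703278458516698824704.

4835703278458516698824704


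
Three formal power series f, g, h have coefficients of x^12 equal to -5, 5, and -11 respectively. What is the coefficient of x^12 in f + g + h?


Series addition is componentwise:
-5 + 5 + -11
= -11

-11


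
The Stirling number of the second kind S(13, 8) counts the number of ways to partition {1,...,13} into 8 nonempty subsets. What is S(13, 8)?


Using the explicit formula S(n,k) = (1/k!) sum_{j=0}^{k} (-1)^(k-j) C(k,j) j^n:
S(13, 8) = 1899612
Equivalently, S(n,k) is n! times the coefficient of x^n in the EGF (e^x - 1)^k / k!.

1899612


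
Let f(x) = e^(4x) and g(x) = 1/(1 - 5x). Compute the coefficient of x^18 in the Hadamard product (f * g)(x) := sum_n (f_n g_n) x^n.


Expanding: f_k = 4^k/k! (from e^(4x)) and g_k = 5^k (from 1/(1 - 5x)). So the Hadamard coefficient (f * g)_k = 4^k 5^k / k! = (20)^k / k!.
For k = 18: 20^18/18! = 262144000000000000000000/6402373705728000 = 32000000000000000/781539759.

32000000000000000/781539759


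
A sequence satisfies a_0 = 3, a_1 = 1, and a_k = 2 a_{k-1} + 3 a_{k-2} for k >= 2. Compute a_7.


The characteristic equation is t^2 - 2 t - 3 = 0, with roots r_1 = 3 and r_2 = -1 (so c_1 = r_1 + r_2, c_2 = -r_1 r_2 as required).
One can use the closed form a_n = A r_1^n + B r_2^n, but direct iteration is more reliable:
a_0 = 3, a_1 = 1, a_2 = 11, a_3 = 25, a_4 = 83, a_5 = 241, a_6 = 731, a_7 = 2185.
So a_7 = 2185.

2185


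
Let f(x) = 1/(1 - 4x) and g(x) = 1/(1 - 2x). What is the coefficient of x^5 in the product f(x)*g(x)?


The coefficient of x^n in f*g is the Cauchy product: sum_{k=0}^{n} a^k * b^(n-k).
With a=4, b=2, n=5:
sum_{k=0}^{5} 4^k * 2^(5-k)
= 2016

2016


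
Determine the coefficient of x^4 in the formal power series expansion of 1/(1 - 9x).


The geometric series identity gives 1/(1 - c x) = sum_{k>=0} c^k x^k, so the coefficient of x^k is c^k.
Here c = 9 and k = 4.
Computing: 9^4 = 6561

6561


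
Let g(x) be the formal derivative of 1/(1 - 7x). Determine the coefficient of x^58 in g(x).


Differentiate termwise: d/dx sum_{k>=0} 7^k x^k = sum_{k>=1} k 7^k x^(k-1) = sum_{j>=0} (j+1) 7^(j+1) x^j.
Equivalently, d/dx [1/(1 - 7x)] = 7/(1 - 7x)^2.
For j = 58: 59 * 7^59 = 59 * 72574551534231909331741171093173785967490646405143 = 4281898540519682650572729094497253372081948137903437.

4281898540519682650572729094497253372081948137903437


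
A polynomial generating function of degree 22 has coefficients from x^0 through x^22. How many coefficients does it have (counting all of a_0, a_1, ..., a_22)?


A polynomial of degree 22 takes the form a_0 + a_1 x + ... + a_22 x^22.
The number of coefficients is 22 + 1 = 23.

23


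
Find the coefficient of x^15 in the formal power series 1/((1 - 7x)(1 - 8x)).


By partial fractions or Cauchy convolution:
The coefficient equals sum_{k=0}^{15} 7^k * 8^(15-k).
= 248242046141055

248242046141055


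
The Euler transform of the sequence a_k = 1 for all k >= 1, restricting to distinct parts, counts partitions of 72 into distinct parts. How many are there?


Partitions of 72 into distinct parts can be computed via generating function.
Product (1+x)(1+x^2)(1+x^3)...
The coefficient of x^72 = 36352

36352
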